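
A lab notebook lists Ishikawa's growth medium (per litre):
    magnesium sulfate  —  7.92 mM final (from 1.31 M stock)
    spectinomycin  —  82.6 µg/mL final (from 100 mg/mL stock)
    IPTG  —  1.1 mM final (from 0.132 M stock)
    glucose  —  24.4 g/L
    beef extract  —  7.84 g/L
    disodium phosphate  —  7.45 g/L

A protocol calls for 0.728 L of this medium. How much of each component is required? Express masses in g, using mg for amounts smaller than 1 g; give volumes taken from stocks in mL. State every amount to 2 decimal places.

Scale factor relative to 1 L: 0.728.
magnesium sulfate: C1V1 = C2V2 → 7.92 mM × 728 mL ÷ 1310 mM = 4.40 mL
spectinomycin: C1V1 = C2V2 → 82.6 µg/mL × 728 mL ÷ 100000 µg/mL = 0.60 mL
IPTG: V = C2·V2/C1 = 1.1 mM × 728 mL ÷ 132 mM = 6.07 mL
glucose: 24.4 g/L × 0.728 L = 17.76 g
beef extract: 7.84 g/L × 0.728 L = 5.71 g
disodium phosphate: 7.45 g/L × 0.728 L = 5.42 g

magnesium sulfate 4.40 mL; spectinomycin 0.60 mL; IPTG 6.07 mL; glucose 17.76 g; beef extract 5.71 g; disodium phosphate 5.42 g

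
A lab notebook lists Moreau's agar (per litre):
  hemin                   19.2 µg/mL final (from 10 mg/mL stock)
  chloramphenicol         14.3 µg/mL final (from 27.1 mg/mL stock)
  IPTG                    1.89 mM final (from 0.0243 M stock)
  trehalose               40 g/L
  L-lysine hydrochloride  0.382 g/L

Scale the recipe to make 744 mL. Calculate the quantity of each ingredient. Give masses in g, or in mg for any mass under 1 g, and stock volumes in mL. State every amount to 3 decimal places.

hemin 1.428 mL; chloramphenicol 0.393 mL; IPTG 57.867 mL; trehalose 29.760 g; L-lysine hydrochloride 284.208 mg

Working volume: 744 mL = 0.744 L.
hemin: C1V1 = C2V2 → 19.2 µg/mL × 744 mL ÷ 10000 µg/mL = 1.428 mL
chloramphenicol: V = C2·V2/C1 = 14.3 µg/mL × 744 mL ÷ 27100 µg/mL = 0.393 mL
IPTG: V = C2·V2/C1 = 1.89 mM × 744 mL ÷ 24.3 mM = 57.867 mL
trehalose: 40 g/L × 0.744 L = 29.760 g
L-lysine hydrochloride: 0.382 g/L × 0.744 L = 0.284208 g = 284.208 mg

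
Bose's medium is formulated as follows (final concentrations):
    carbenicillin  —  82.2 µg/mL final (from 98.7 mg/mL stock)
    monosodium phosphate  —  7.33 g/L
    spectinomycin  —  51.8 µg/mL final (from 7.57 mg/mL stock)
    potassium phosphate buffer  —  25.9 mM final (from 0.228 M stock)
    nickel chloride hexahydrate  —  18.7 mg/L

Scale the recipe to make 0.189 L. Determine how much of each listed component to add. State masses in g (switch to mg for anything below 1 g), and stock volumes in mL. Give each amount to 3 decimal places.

carbenicillin 0.157 mL; monosodium phosphate 1.385 g; spectinomycin 1.293 mL; potassium phosphate buffer 21.470 mL; nickel chloride hexahydrate 3.534 mg

Working volume: 0.189 L.
carbenicillin: V = C2·V2/C1 = 82.2 µg/mL × 189 mL ÷ 98700 µg/mL = 0.157 mL
monosodium phosphate: 7.33 g/L × 0.189 L = 1.385 g
spectinomycin: dilute stock: 51.8 µg/mL × 189 mL ÷ 7570 µg/mL = 1.293 mL
potassium phosphate buffer: dilute stock: 25.9 mM × 189 mL ÷ 228 mM = 21.470 mL
nickel chloride hexahydrate: 18.7 mg/L × 0.189 L = 3.534 mg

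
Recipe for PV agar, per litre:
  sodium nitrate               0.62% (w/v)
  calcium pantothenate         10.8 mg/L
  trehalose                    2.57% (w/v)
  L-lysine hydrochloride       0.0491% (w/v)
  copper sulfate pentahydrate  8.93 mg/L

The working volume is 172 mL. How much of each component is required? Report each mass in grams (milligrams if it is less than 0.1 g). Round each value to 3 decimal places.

sodium nitrate 1.066 g; calcium pantothenate 1.858 mg; trehalose 4.420 g; L-lysine hydrochloride 84.452 mg; copper sulfate pentahydrate 1.536 mg

Scale factor relative to 1 L: 0.172.
sodium nitrate: 0.62 g per 100 mL × 172 mL ÷ 100 = 1.066 g
calcium pantothenate: 10.8 mg/L × 0.172 L = 1.858 mg
trehalose: 2.57 g per 100 mL × 172 mL ÷ 100 = 4.420 g
L-lysine hydrochloride: 0.0491% w/v = 0.491 g/L → 0.491 × 0.172 L = 0.084452 g = 84.452 mg
copper sulfate pentahydrate: 8.93 mg/L × 0.172 L = 1.536 mg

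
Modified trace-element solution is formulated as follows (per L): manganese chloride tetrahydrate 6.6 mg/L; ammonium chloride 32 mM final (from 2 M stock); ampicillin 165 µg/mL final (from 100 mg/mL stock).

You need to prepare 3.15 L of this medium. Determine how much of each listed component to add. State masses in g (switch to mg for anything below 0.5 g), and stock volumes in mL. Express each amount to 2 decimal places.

manganese chloride tetrahydrate 20.79 mg; ammonium chloride 50.40 mL; ampicillin 5.20 mL

Working volume: 3.15 L.
manganese chloride tetrahydrate: 6.6 mg/L × 3.15 L = 20.79 mg
ammonium chloride: V = C2·V2/C1 = 32 mM × 3150 mL ÷ 2000 mM = 50.40 mL
ampicillin: V = C2·V2/C1 = 165 µg/mL × 3150 mL ÷ 100000 µg/mL = 5.20 mL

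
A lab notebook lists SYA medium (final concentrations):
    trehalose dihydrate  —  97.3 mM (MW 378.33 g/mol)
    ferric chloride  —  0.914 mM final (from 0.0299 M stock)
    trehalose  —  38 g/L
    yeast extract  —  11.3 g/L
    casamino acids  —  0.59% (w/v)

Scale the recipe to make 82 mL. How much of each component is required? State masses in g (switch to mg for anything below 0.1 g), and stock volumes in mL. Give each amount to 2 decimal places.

Target volume = 82 mL = 0.082 L.
trehalose dihydrate: 97.3 mmol/L × 378.33 g/mol × 0.082 L ÷ 1000 = 3.02 g
ferric chloride: V = C2·V2/C1 = 0.914 mM × 82 mL ÷ 29.9 mM = 2.51 mL
trehalose: 38 g/L × 0.082 L = 3.12 g
yeast extract: 11.3 g/L × 0.082 L = 0.93 g
casamino acids: 0.59 g per 100 mL × 82 mL ÷ 100 = 0.48 g

trehalose dihydrate 3.02 g; ferric chloride 2.51 mL; trehalose 3.12 g; yeast extract 0.93 g; casamino acids 0.48 g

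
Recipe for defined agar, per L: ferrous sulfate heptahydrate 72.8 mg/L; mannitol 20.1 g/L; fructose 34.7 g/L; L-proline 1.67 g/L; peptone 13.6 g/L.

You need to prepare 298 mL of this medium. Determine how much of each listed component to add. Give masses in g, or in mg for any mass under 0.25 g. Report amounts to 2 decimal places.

Target volume = 298 mL = 0.298 L.
ferrous sulfate heptahydrate: 72.8 mg/L × 0.298 L = 21.69 mg
mannitol: 20.1 g/L × 0.298 L = 5.99 g
fructose: 34.7 g/L × 0.298 L = 10.34 g
L-proline: 1.67 g/L × 0.298 L = 0.50 g
peptone: 13.6 g/L × 0.298 L = 4.05 g

ferrous sulfate heptahydrate 21.69 mg; mannitol 5.99 g; fructose 10.34 g; L-proline 0.50 g; peptone 4.05 g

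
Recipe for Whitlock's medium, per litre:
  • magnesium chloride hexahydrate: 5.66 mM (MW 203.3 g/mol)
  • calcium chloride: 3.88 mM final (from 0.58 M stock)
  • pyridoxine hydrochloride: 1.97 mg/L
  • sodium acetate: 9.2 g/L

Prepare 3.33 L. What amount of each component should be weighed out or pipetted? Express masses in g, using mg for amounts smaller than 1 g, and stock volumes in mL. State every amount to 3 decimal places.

magnesium chloride hexahydrate 3.832 g; calcium chloride 22.277 mL; pyridoxine hydrochloride 6.560 mg; sodium acetate 30.636 g

Working volume: 3.33 L.
magnesium chloride hexahydrate: 5.66 mmol/L × 203.3 g/mol × 3.33 L ÷ 1000 = 3.832 g
calcium chloride: dilute stock: 3.88 mM × 3330 mL ÷ 580 mM = 22.277 mL
pyridoxine hydrochloride: 1.97 mg/L × 3.33 L = 6.560 mg
sodium acetate: 9.2 g/L × 3.33 L = 30.636 g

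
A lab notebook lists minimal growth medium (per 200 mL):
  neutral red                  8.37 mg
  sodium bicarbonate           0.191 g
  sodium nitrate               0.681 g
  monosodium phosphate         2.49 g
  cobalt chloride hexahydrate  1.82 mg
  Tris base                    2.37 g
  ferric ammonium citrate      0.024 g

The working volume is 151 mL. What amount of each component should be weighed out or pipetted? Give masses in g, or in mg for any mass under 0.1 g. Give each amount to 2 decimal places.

Scale factor = 151 mL / 200 mL = 0.755.
neutral red: 8.37 mg × (151 mL / 200 mL) = 6.32 mg
sodium bicarbonate: 0.191 g × (151 mL / 200 mL) = 0.14 g
sodium nitrate: 0.681 g × (151 mL / 200 mL) = 0.51 g
monosodium phosphate: 2.49 g × (151 mL / 200 mL) = 1.88 g
cobalt chloride hexahydrate: 1.82 mg × (151 mL / 200 mL) = 1.37 mg
Tris base: 2.37 g × (151 mL / 200 mL) = 1.79 g
ferric ammonium citrate: 0.024 g × (151 mL / 200 mL) = 0.01812 g = 18.12 mg

neutral red 6.32 mg; sodium bicarbonate 0.14 g; sodium nitrate 0.51 g; monosodium phosphate 1.88 g; cobalt chloride hexahydrate 1.37 mg; Tris base 1.79 g; ferric ammonium citrate 18.12 mg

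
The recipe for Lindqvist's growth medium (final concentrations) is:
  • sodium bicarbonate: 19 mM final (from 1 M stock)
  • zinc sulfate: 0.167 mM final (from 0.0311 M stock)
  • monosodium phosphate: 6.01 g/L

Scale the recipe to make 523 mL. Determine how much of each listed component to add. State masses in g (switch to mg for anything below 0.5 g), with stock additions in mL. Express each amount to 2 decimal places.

Scale factor relative to 1 L: 0.523.
sodium bicarbonate: C1V1 = C2V2 → 19 mM × 523 mL ÷ 1000 mM = 9.94 mL
zinc sulfate: dilute stock: 0.167 mM × 523 mL ÷ 31.1 mM = 2.81 mL
monosodium phosphate: 6.01 g/L × 0.523 L = 3.14 g

sodium bicarbonate 9.94 mL; zinc sulfate 2.81 mL; monosodium phosphate 3.14 g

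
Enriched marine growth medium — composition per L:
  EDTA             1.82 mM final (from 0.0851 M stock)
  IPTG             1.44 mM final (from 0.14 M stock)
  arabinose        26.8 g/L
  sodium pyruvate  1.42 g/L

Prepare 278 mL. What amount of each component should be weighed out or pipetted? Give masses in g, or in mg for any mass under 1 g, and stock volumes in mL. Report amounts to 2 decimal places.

Working volume: 278 mL = 0.278 L.
EDTA: dilute stock: 1.82 mM × 278 mL ÷ 85.1 mM = 5.95 mL
IPTG: C1V1 = C2V2 → 1.44 mM × 278 mL ÷ 140 mM = 2.86 mL
arabinose: 26.8 g/L × 0.278 L = 7.45 g
sodium pyruvate: 1.42 g/L × 0.278 L = 0.39476 g = 394.76 mg

EDTA 5.95 mL; IPTG 2.86 mL; arabinose 7.45 g; sodium pyruvate 394.76 mg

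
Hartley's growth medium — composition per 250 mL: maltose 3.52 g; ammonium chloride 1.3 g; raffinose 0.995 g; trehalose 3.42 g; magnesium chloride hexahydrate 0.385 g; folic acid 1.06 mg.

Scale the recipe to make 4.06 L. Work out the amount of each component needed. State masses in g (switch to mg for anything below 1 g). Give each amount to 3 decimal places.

maltose 57.165 g; ammonium chloride 21.112 g; raffinose 16.159 g; trehalose 55.541 g; magnesium chloride hexahydrate 6.252 g; folic acid 17.214 mg

Ratio of target to recipe volume: 4060 / 250 = 16.24.
maltose: 3.52 g × (4060 mL / 250 mL) = 57.165 g
ammonium chloride: 1.3 g × (4060 mL / 250 mL) = 21.112 g
raffinose: 0.995 g × (4060 mL / 250 mL) = 16.159 g
trehalose: 3.42 g × (4060 mL / 250 mL) = 55.541 g
magnesium chloride hexahydrate: 0.385 g × (4060 mL / 250 mL) = 6.252 g
folic acid: 1.06 mg × (4060 mL / 250 mL) = 17.214 mg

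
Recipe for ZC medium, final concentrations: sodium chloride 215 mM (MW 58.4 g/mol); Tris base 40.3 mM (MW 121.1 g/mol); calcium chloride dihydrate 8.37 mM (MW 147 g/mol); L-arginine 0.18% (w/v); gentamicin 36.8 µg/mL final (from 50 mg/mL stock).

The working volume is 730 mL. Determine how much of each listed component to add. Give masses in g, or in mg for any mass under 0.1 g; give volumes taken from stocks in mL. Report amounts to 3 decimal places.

sodium chloride 9.166 g; Tris base 3.563 g; calcium chloride dihydrate 0.898 g; L-arginine 1.314 g; gentamicin 0.537 mL

Scale factor relative to 1 L: 0.73.
sodium chloride: 215 mmol/L × 58.4 g/mol × 0.73 L ÷ 1000 = 9.166 g
Tris base: 40.3 mmol/L × 121.1 g/mol × 0.73 L ÷ 1000 = 3.563 g
calcium chloride dihydrate: 8.37 mmol/L × 147 g/mol × 0.73 L ÷ 1000 = 0.898 g
L-arginine: 0.18% w/v = 1.8 g/L → 1.8 × 0.73 L = 1.314 g
gentamicin: C1V1 = C2V2 → 36.8 µg/mL × 730 mL ÷ 50000 µg/mL = 0.537 mL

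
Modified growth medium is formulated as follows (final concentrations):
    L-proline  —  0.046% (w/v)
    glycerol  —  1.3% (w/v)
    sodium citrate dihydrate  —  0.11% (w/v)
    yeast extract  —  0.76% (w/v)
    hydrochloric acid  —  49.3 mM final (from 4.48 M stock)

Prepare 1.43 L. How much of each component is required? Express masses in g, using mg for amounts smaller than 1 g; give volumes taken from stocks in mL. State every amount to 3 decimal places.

L-proline 657.800 mg; glycerol 18.590 g; sodium citrate dihydrate 1.573 g; yeast extract 10.868 g; hydrochloric acid 15.736 mL

Working volume: 1.43 L.
L-proline: 0.046 g per 100 mL × 1430 mL ÷ 100 = 0.6578 g = 657.800 mg
glycerol: 1.3 g per 100 mL × 1430 mL ÷ 100 = 18.590 g
sodium citrate dihydrate: 0.11% w/v = 1.1 g/L → 1.1 × 1.43 L = 1.573 g
yeast extract: 0.76% w/v = 7.6 g/L → 7.6 × 1.43 L = 10.868 g
hydrochloric acid: C1V1 = C2V2 → 49.3 mM × 1430 mL ÷ 4480 mM = 15.736 mL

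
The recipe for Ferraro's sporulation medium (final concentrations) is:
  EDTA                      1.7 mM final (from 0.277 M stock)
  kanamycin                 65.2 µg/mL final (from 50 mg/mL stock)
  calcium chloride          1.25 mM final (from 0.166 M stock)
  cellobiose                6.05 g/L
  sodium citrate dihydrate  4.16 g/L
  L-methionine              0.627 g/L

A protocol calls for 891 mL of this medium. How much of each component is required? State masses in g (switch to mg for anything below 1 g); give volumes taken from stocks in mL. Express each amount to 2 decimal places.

EDTA 5.47 mL; kanamycin 1.16 mL; calcium chloride 6.71 mL; cellobiose 5.39 g; sodium citrate dihydrate 3.71 g; L-methionine 558.66 mg

Target volume = 891 mL = 0.891 L.
EDTA: dilute stock: 1.7 mM × 891 mL ÷ 277 mM = 5.47 mL
kanamycin: dilute stock: 65.2 µg/mL × 891 mL ÷ 50000 µg/mL = 1.16 mL
calcium chloride: V = C2·V2/C1 = 1.25 mM × 891 mL ÷ 166 mM = 6.71 mL
cellobiose: 6.05 g/L × 0.891 L = 5.39 g
sodium citrate dihydrate: 4.16 g/L × 0.891 L = 3.71 g
L-methionine: 0.627 g/L × 0.891 L = 0.558657 g = 558.66 mg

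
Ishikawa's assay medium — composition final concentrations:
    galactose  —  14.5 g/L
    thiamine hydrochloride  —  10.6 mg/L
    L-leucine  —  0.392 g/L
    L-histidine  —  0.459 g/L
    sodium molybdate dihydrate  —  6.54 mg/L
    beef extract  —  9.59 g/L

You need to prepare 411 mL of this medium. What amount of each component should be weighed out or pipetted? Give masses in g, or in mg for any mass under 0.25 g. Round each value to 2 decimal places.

galactose 5.96 g; thiamine hydrochloride 4.36 mg; L-leucine 161.11 mg; L-histidine 188.65 mg; sodium molybdate dihydrate 2.69 mg; beef extract 3.94 g

Scale factor relative to 1 L: 0.411.
galactose: 14.5 g/L × 0.411 L = 5.96 g
thiamine hydrochloride: 10.6 mg/L × 0.411 L = 4.36 mg
L-leucine: 0.392 g/L × 0.411 L = 0.161112 g = 161.11 mg
L-histidine: 0.459 g/L × 0.411 L = 0.188649 g = 188.65 mg
sodium molybdate dihydrate: 6.54 mg/L × 0.411 L = 2.69 mg
beef extract: 9.59 g/L × 0.411 L = 3.94 g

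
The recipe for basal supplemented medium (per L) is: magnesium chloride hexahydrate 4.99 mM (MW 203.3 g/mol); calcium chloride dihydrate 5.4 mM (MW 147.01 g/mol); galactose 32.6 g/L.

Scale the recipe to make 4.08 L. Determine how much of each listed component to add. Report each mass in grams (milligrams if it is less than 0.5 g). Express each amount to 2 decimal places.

magnesium chloride hexahydrate 4.14 g; calcium chloride dihydrate 3.24 g; galactose 133.01 g

Scale factor relative to 1 L: 4.08.
magnesium chloride hexahydrate: 4.99 mmol/L × 203.3 g/mol × 4.08 L ÷ 1000 = 4.14 g
calcium chloride dihydrate: 5.4 mmol/L × 147.01 g/mol × 4.08 L ÷ 1000 = 3.24 g
galactose: 32.6 g/L × 4.08 L = 133.01 g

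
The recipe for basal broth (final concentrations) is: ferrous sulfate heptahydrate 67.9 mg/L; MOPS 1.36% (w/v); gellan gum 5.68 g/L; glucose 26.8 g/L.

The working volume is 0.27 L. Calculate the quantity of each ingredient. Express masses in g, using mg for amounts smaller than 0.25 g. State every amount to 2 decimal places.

Working volume: 0.27 L.
ferrous sulfate heptahydrate: 67.9 mg/L × 0.27 L = 18.33 mg
MOPS: 1.36% w/v = 13.6 g/L → 13.6 × 0.27 L = 3.67 g
gellan gum: 5.68 g/L × 0.27 L = 1.53 g
glucose: 26.8 g/L × 0.27 L = 7.24 g

ferrous sulfate heptahydrate 18.33 mg; MOPS 3.67 g; gellan gum 1.53 g; glucose 7.24 g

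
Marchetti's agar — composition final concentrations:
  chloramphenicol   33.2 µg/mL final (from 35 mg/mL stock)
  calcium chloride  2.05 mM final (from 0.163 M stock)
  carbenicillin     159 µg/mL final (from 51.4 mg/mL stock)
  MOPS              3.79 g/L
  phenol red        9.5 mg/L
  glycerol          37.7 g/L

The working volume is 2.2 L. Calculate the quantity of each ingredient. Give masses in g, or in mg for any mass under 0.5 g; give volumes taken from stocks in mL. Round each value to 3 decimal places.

Working volume: 2.2 L.
chloramphenicol: C1V1 = C2V2 → 33.2 µg/mL × 2200 mL ÷ 35000 µg/mL = 2.087 mL
calcium chloride: V = C2·V2/C1 = 2.05 mM × 2200 mL ÷ 163 mM = 27.669 mL
carbenicillin: dilute stock: 159 µg/mL × 2200 mL ÷ 51400 µg/mL = 6.805 mL
MOPS: 3.79 g/L × 2.2 L = 8.338 g
phenol red: 9.5 mg/L × 2.2 L = 20.900 mg
glycerol: 37.7 g/L × 2.2 L = 82.940 g

chloramphenicol 2.087 mL; calcium chloride 27.669 mL; carbenicillin 6.805 mL; MOPS 8.338 g; phenol red 20.900 mg; glycerol 82.940 g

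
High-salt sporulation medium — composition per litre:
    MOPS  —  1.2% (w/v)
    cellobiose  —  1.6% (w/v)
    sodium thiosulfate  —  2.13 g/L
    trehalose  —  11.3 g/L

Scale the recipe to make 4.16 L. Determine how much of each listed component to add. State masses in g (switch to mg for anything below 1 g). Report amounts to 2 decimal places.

Working volume: 4.16 L.
MOPS: 1.2% w/v = 12 g/L → 12 × 4.16 L = 49.92 g
cellobiose: 1.6% w/v = 16 g/L → 16 × 4.16 L = 66.56 g
sodium thiosulfate: 2.13 g/L × 4.16 L = 8.86 g
trehalose: 11.3 g/L × 4.16 L = 47.01 g

MOPS 49.92 g; cellobiose 66.56 g; sodium thiosulfate 8.86 g; trehalose 47.01 g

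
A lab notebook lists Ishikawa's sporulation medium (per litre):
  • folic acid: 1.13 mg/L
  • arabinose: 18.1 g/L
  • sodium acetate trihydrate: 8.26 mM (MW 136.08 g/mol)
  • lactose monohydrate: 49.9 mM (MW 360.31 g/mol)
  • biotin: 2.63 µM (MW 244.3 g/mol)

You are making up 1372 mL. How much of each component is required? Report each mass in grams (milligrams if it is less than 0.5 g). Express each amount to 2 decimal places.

folic acid 1.55 mg; arabinose 24.83 g; sodium acetate trihydrate 1.54 g; lactose monohydrate 24.67 g; biotin 0.88 mg

Target volume = 1372 mL = 1.372 L.
folic acid: 1.13 mg/L × 1.372 L = 1.55 mg
arabinose: 18.1 g/L × 1.372 L = 24.83 g
sodium acetate trihydrate: 8.26 mmol/L × 136.08 g/mol × 1.372 L ÷ 1000 = 1.54 g
lactose monohydrate: 49.9 mmol/L × 360.31 g/mol × 1.372 L ÷ 1000 = 24.67 g
biotin: 2.63 µmol/L × 244.3 g/mol × 1.372 L ÷ 1000 = 0.88 mg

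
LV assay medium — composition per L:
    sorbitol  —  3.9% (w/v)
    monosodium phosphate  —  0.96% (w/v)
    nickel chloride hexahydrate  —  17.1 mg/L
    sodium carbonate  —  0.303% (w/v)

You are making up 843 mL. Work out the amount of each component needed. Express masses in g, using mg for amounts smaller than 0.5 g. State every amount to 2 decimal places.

sorbitol 32.88 g; monosodium phosphate 8.09 g; nickel chloride hexahydrate 14.42 mg; sodium carbonate 2.55 g

Working volume: 843 mL = 0.843 L.
sorbitol: 3.9% w/v = 39 g/L → 39 × 0.843 L = 32.88 g
monosodium phosphate: 0.96% w/v = 9.6 g/L → 9.6 × 0.843 L = 8.09 g
nickel chloride hexahydrate: 17.1 mg/L × 0.843 L = 14.42 mg
sodium carbonate: 0.303% w/v = 3.03 g/L → 3.03 × 0.843 L = 2.55 g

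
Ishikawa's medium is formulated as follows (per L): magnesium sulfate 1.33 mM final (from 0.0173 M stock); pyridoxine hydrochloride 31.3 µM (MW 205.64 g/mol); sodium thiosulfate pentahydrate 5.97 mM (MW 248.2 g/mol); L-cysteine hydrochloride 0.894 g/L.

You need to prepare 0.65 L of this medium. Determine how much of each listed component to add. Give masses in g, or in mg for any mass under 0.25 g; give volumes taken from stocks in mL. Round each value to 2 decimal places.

Scale factor relative to 1 L: 0.65.
magnesium sulfate: C1V1 = C2V2 → 1.33 mM × 650 mL ÷ 17.3 mM = 49.97 mL
pyridoxine hydrochloride: 31.3 µmol/L × 205.64 g/mol × 0.65 L ÷ 1000 = 4.18 mg
sodium thiosulfate pentahydrate: 5.97 mmol/L × 248.2 g/mol × 0.65 L ÷ 1000 = 0.96 g
L-cysteine hydrochloride: 0.894 g/L × 0.65 L = 0.58 g

magnesium sulfate 49.97 mL; pyridoxine hydrochloride 4.18 mg; sodium thiosulfate pentahydrate 0.96 g; L-cysteine hydrochloride 0.58 g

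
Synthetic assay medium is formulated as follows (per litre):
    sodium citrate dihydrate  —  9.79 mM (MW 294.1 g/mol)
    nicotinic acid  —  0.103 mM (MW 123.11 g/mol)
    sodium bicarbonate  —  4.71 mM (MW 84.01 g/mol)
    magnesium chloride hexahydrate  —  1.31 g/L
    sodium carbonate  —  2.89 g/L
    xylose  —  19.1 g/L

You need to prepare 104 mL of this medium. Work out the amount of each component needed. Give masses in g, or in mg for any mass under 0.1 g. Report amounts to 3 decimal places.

Working volume: 104 mL = 0.104 L.
sodium citrate dihydrate: 9.79 mmol/L × 294.1 g/mol × 0.104 L ÷ 1000 = 0.299 g
nicotinic acid: 0.103 mmol/L × 123.11 mg/mmol × 0.104 L = 1.319 mg
sodium bicarbonate: 4.71 mmol/L × 84.01 mg/mmol × 0.104 L = 41.151 mg
magnesium chloride hexahydrate: 1.31 g/L × 0.104 L = 0.136 g
sodium carbonate: 2.89 g/L × 0.104 L = 0.301 g
xylose: 19.1 g/L × 0.104 L = 1.986 g

sodium citrate dihydrate 0.299 g; nicotinic acid 1.319 mg; sodium bicarbonate 41.151 mg; magnesium chloride hexahydrate 0.136 g; sodium carbonate 0.301 g; xylose 1.986 g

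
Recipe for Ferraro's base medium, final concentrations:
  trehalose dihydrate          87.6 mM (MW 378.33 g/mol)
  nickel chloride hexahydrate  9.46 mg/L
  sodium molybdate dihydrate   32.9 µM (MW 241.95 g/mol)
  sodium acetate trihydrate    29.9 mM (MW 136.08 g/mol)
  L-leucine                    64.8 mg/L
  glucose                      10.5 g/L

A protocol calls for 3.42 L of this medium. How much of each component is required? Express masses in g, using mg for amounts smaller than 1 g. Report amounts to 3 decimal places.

Scale factor relative to 1 L: 3.42.
trehalose dihydrate: 87.6 mmol/L × 378.33 g/mol × 3.42 L ÷ 1000 = 113.345 g
nickel chloride hexahydrate: 9.46 mg/L × 3.42 L = 32.353 mg
sodium molybdate dihydrate: 32.9 µmol/L × 241.95 g/mol × 3.42 L ÷ 1000 = 27.224 mg
sodium acetate trihydrate: 29.9 mmol/L × 136.08 g/mol × 3.42 L ÷ 1000 = 13.915 g
L-leucine: 64.8 mg/L × 3.42 L = 221.616 mg
glucose: 10.5 g/L × 3.42 L = 35.910 g

trehalose dihydrate 113.345 g; nickel chloride hexahydrate 32.353 mg; sodium molybdate dihydrate 27.224 mg; sodium acetate trihydrate 13.915 g; L-leucine 221.616 mg; glucose 35.910 g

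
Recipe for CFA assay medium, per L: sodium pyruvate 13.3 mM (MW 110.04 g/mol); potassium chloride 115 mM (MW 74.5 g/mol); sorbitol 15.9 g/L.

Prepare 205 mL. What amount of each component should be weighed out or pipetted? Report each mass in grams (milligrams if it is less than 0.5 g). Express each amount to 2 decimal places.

Target volume = 205 mL = 0.205 L.
sodium pyruvate: 13.3 mmol/L × 110.04 mg/mmol × 0.205 L = 300.02 mg
potassium chloride: 115 mmol/L × 74.5 g/mol × 0.205 L ÷ 1000 = 1.76 g
sorbitol: 15.9 g/L × 0.205 L = 3.26 g

sodium pyruvate 300.02 mg; potassium chloride 1.76 g; sorbitol 3.26 g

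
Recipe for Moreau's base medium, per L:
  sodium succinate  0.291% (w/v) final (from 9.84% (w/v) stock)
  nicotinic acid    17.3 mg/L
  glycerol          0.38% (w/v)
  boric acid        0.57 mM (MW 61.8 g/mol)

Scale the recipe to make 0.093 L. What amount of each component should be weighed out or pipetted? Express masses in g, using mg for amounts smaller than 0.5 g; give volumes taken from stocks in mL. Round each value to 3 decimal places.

sodium succinate 2.750 mL; nicotinic acid 1.609 mg; glycerol 353.400 mg; boric acid 3.276 mg

Working volume: 0.093 L.
sodium succinate: V = C2·V2/C1 = 0.291% ÷ 9.84% × 93 mL = 2.750 mL
nicotinic acid: 17.3 mg/L × 0.093 L = 1.609 mg
glycerol: 0.38 g per 100 mL × 93 mL ÷ 100 = 0.3534 g = 353.400 mg
boric acid: 0.57 mmol/L × 61.8 mg/mmol × 0.093 L = 3.276 mg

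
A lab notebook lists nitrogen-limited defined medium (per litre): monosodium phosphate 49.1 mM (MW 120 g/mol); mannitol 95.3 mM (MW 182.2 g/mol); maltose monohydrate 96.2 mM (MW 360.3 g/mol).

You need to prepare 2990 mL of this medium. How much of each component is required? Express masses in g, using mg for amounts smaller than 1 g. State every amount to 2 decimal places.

monosodium phosphate 17.62 g; mannitol 51.92 g; maltose monohydrate 103.64 g

Working volume: 2990 mL = 2.99 L.
monosodium phosphate: 49.1 mmol/L × 120 g/mol × 2.99 L ÷ 1000 = 17.62 g
mannitol: 95.3 mmol/L × 182.2 g/mol × 2.99 L ÷ 1000 = 51.92 g
maltose monohydrate: 96.2 mmol/L × 360.3 g/mol × 2.99 L ÷ 1000 = 103.64 g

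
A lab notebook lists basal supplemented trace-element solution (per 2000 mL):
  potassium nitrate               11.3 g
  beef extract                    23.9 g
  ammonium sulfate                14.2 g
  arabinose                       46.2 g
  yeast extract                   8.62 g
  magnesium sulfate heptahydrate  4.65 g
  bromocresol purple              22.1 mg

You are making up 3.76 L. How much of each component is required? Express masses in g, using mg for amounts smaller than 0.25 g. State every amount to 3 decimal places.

potassium nitrate 21.244 g; beef extract 44.932 g; ammonium sulfate 26.696 g; arabinose 86.856 g; yeast extract 16.206 g; magnesium sulfate heptahydrate 8.742 g; bromocresol purple 41.548 mg

Ratio of target to recipe volume: 3760 / 2000 = 1.88.
potassium nitrate: 11.3 g × (3760 mL / 2000 mL) = 21.244 g
beef extract: 23.9 g × (3760 mL / 2000 mL) = 44.932 g
ammonium sulfate: 14.2 g × (3760 mL / 2000 mL) = 26.696 g
arabinose: 46.2 g × (3760 mL / 2000 mL) = 86.856 g
yeast extract: 8.62 g × (3760 mL / 2000 mL) = 16.206 g
magnesium sulfate heptahydrate: 4.65 g × (3760 mL / 2000 mL) = 8.742 g
bromocresol purple: 22.1 mg × (3760 mL / 2000 mL) = 41.548 mg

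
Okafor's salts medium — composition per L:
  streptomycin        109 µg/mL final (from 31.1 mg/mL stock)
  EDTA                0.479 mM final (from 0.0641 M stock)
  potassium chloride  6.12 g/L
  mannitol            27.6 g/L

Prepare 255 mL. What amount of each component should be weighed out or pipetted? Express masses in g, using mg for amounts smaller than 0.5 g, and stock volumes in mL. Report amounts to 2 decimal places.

Target volume = 255 mL = 0.255 L.
streptomycin: C1V1 = C2V2 → 109 µg/mL × 255 mL ÷ 31100 µg/mL = 0.89 mL
EDTA: C1V1 = C2V2 → 0.479 mM × 255 mL ÷ 64.1 mM = 1.91 mL
potassium chloride: 6.12 g/L × 0.255 L = 1.56 g
mannitol: 27.6 g/L × 0.255 L = 7.04 g

streptomycin 0.89 mL; EDTA 1.91 mL; potassium chloride 1.56 g; mannitol 7.04 g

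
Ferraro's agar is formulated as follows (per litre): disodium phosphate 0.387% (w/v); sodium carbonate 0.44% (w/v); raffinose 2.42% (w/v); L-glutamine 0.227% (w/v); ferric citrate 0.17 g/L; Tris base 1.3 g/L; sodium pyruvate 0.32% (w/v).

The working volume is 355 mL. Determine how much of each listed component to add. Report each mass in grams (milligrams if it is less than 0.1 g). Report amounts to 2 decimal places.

disodium phosphate 1.37 g; sodium carbonate 1.56 g; raffinose 8.59 g; L-glutamine 0.81 g; ferric citrate 60.35 mg; Tris base 0.46 g; sodium pyruvate 1.14 g

Working volume: 355 mL = 0.355 L.
disodium phosphate: 0.387% w/v = 3.87 g/L → 3.87 × 0.355 L = 1.37 g
sodium carbonate: 0.44% w/v = 4.4 g/L → 4.4 × 0.355 L = 1.56 g
raffinose: 2.42% w/v = 24.2 g/L → 24.2 × 0.355 L = 8.59 g
L-glutamine: 0.227% w/v = 2.27 g/L → 2.27 × 0.355 L = 0.81 g
ferric citrate: 0.17 g/L × 0.355 L = 0.06035 g = 60.35 mg
Tris base: 1.3 g/L × 0.355 L = 0.46 g
sodium pyruvate: 0.32% w/v = 3.2 g/L → 3.2 × 0.355 L = 1.14 g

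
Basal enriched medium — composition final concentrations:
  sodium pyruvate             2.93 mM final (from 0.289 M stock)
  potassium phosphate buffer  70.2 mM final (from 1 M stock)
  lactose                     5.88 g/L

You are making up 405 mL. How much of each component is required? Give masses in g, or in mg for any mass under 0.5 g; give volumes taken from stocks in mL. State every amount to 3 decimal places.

Target volume = 405 mL = 0.405 L.
sodium pyruvate: dilute stock: 2.93 mM × 405 mL ÷ 289 mM = 4.106 mL
potassium phosphate buffer: C1V1 = C2V2 → 70.2 mM × 405 mL ÷ 1000 mM = 28.431 mL
lactose: 5.88 g/L × 0.405 L = 2.381 g

sodium pyruvate 4.106 mL; potassium phosphate buffer 28.431 mL; lactose 2.381 g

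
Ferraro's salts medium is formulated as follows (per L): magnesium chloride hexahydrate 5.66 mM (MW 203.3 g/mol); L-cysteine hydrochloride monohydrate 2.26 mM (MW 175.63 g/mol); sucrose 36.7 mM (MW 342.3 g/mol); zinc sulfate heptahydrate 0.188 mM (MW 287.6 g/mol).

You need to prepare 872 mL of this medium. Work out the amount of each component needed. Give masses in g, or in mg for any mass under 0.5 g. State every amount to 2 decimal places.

magnesium chloride hexahydrate 1.00 g; L-cysteine hydrochloride monohydrate 346.12 mg; sucrose 10.95 g; zinc sulfate heptahydrate 47.15 mg

Scale factor relative to 1 L: 0.872.
magnesium chloride hexahydrate: 5.66 mmol/L × 203.3 g/mol × 0.872 L ÷ 1000 = 1.00 g
L-cysteine hydrochloride monohydrate: 2.26 mmol/L × 175.63 mg/mmol × 0.872 L = 346.12 mg
sucrose: 36.7 mmol/L × 342.3 g/mol × 0.872 L ÷ 1000 = 10.95 g
zinc sulfate heptahydrate: 0.188 mmol/L × 287.6 mg/mmol × 0.872 L = 47.15 mg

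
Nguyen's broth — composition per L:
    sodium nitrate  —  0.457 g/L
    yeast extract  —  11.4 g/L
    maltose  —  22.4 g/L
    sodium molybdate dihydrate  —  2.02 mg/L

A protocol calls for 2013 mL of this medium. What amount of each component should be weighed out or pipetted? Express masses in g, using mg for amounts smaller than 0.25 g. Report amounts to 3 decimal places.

Target volume = 2013 mL = 2.013 L.
sodium nitrate: 0.457 g/L × 2.013 L = 0.920 g
yeast extract: 11.4 g/L × 2.013 L = 22.948 g
maltose: 22.4 g/L × 2.013 L = 45.091 g
sodium molybdate dihydrate: 2.02 mg/L × 2.013 L = 4.066 mg

sodium nitrate 0.920 g; yeast extract 22.948 g; maltose 45.091 g; sodium molybdate dihydrate 4.066 mg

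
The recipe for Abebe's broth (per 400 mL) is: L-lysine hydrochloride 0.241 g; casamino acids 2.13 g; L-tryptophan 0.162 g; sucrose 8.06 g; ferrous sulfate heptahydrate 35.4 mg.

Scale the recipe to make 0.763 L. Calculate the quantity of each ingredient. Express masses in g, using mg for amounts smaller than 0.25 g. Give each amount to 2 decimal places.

Scale factor = 763 mL / 400 mL = 1.9075.
L-lysine hydrochloride: 0.241 g × (763 mL / 400 mL) = 0.46 g
casamino acids: 2.13 g × (763 mL / 400 mL) = 4.06 g
L-tryptophan: 0.162 g × (763 mL / 400 mL) = 0.31 g
sucrose: 8.06 g × (763 mL / 400 mL) = 15.37 g
ferrous sulfate heptahydrate: 35.4 mg × (763 mL / 400 mL) = 67.53 mg

L-lysine hydrochloride 0.46 g; casamino acids 4.06 g; L-tryptophan 0.31 g; sucrose 15.37 g; ferrous sulfate heptahydrate 67.53 mg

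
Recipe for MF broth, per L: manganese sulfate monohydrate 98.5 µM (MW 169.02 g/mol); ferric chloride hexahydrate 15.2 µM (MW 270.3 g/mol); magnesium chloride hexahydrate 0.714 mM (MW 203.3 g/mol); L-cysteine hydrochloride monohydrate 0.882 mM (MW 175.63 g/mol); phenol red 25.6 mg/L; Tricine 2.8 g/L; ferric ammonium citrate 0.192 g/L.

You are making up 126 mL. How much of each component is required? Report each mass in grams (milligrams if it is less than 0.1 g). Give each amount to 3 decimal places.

manganese sulfate monohydrate 2.098 mg; ferric chloride hexahydrate 0.518 mg; magnesium chloride hexahydrate 18.290 mg; L-cysteine hydrochloride monohydrate 19.518 mg; phenol red 3.226 mg; Tricine 0.353 g; ferric ammonium citrate 24.192 mg

Working volume: 126 mL = 0.126 L.
manganese sulfate monohydrate: 98.5 µmol/L × 169.02 g/mol × 0.126 L ÷ 1000 = 2.098 mg
ferric chloride hexahydrate: 15.2 µmol/L × 270.3 g/mol × 0.126 L ÷ 1000 = 0.518 mg
magnesium chloride hexahydrate: 0.714 mmol/L × 203.3 mg/mmol × 0.126 L = 18.290 mg
L-cysteine hydrochloride monohydrate: 0.882 mmol/L × 175.63 mg/mmol × 0.126 L = 19.518 mg
phenol red: 25.6 mg/L × 0.126 L = 3.226 mg
Tricine: 2.8 g/L × 0.126 L = 0.353 g
ferric ammonium citrate: 0.192 g/L × 0.126 L = 0.024192 g = 24.192 mg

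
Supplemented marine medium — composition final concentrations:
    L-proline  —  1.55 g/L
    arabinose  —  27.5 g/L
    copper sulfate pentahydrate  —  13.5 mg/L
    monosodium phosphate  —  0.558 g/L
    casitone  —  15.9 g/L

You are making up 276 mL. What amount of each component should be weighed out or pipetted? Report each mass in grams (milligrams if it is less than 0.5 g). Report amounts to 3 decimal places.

Scale factor relative to 1 L: 0.276.
L-proline: 1.55 g/L × 0.276 L = 0.4278 g = 427.800 mg
arabinose: 27.5 g/L × 0.276 L = 7.590 g
copper sulfate pentahydrate: 13.5 mg/L × 0.276 L = 3.726 mg
monosodium phosphate: 0.558 g/L × 0.276 L = 0.154008 g = 154.008 mg
casitone: 15.9 g/L × 0.276 L = 4.388 g

L-proline 427.800 mg; arabinose 7.590 g; copper sulfate pentahydrate 3.726 mg; monosodium phosphate 154.008 mg; casitone 4.388 g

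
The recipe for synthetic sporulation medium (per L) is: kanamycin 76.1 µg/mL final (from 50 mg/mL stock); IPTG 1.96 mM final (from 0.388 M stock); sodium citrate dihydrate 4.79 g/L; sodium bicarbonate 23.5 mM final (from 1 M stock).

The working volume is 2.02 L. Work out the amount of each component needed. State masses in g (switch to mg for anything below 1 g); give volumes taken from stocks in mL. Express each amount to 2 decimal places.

Working volume: 2.02 L.
kanamycin: V = C2·V2/C1 = 76.1 µg/mL × 2020 mL ÷ 50000 µg/mL = 3.07 mL
IPTG: V = C2·V2/C1 = 1.96 mM × 2020 mL ÷ 388 mM = 10.20 mL
sodium citrate dihydrate: 4.79 g/L × 2.02 L = 9.68 g
sodium bicarbonate: dilute stock: 23.5 mM × 2020 mL ÷ 1000 mM = 47.47 mL

kanamycin 3.07 mL; IPTG 10.20 mL; sodium citrate dihydrate 9.68 g; sodium bicarbonate 47.47 mL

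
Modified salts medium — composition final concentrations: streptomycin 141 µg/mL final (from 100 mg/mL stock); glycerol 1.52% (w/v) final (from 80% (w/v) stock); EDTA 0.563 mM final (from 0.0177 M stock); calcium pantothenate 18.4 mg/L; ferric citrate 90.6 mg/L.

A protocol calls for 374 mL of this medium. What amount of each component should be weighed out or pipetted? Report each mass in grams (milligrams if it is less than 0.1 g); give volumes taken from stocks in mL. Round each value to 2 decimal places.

streptomycin 0.53 mL; glycerol 7.11 mL; EDTA 11.90 mL; calcium pantothenate 6.88 mg; ferric citrate 33.88 mg

Working volume: 374 mL = 0.374 L.
streptomycin: dilute stock: 141 µg/mL × 374 mL ÷ 100000 µg/mL = 0.53 mL
glycerol: V = C2·V2/C1 = 1.52% ÷ 80% × 374 mL = 7.11 mL
EDTA: V = C2·V2/C1 = 0.563 mM × 374 mL ÷ 17.7 mM = 11.90 mL
calcium pantothenate: 18.4 mg/L × 0.374 L = 6.88 mg
ferric citrate: 90.6 mg/L × 0.374 L = 33.88 mg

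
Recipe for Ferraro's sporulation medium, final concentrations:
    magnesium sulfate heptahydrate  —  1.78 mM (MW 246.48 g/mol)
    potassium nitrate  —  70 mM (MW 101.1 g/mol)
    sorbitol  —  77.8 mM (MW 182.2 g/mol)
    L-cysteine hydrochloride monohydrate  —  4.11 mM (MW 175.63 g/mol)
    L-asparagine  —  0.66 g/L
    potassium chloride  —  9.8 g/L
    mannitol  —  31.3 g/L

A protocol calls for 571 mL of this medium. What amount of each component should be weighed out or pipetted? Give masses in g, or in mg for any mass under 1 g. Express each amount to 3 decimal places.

Target volume = 571 mL = 0.571 L.
magnesium sulfate heptahydrate: 1.78 mmol/L × 246.48 mg/mmol × 0.571 L = 250.517 mg
potassium nitrate: 70 mmol/L × 101.1 g/mol × 0.571 L ÷ 1000 = 4.041 g
sorbitol: 77.8 mmol/L × 182.2 g/mol × 0.571 L ÷ 1000 = 8.094 g
L-cysteine hydrochloride monohydrate: 4.11 mmol/L × 175.63 mg/mmol × 0.571 L = 412.170 mg
L-asparagine: 0.66 g/L × 0.571 L = 0.37686 g = 376.860 mg
potassium chloride: 9.8 g/L × 0.571 L = 5.596 g
mannitol: 31.3 g/L × 0.571 L = 17.872 g

magnesium sulfate heptahydrate 250.517 mg; potassium nitrate 4.041 g; sorbitol 8.094 g; L-cysteine hydrochloride monohydrate 412.170 mg; L-asparagine 376.860 mg; potassium chloride 5.596 g; mannitol 17.872 g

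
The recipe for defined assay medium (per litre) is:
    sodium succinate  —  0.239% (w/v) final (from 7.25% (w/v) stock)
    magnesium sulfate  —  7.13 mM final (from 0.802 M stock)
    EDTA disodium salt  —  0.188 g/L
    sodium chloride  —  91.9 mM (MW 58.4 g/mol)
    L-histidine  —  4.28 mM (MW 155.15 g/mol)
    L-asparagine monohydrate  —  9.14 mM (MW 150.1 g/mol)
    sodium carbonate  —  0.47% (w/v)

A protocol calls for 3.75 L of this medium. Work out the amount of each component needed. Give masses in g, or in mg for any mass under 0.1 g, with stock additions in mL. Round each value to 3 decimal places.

Scale factor relative to 1 L: 3.75.
sodium succinate: C1V1 = C2V2 → 0.239% ÷ 7.25% × 3750 mL = 123.621 mL
magnesium sulfate: V = C2·V2/C1 = 7.13 mM × 3750 mL ÷ 802 mM = 33.339 mL
EDTA disodium salt: 0.188 g/L × 3.75 L = 0.705 g
sodium chloride: 91.9 mmol/L × 58.4 g/mol × 3.75 L ÷ 1000 = 20.126 g
L-histidine: 4.28 mmol/L × 155.15 g/mol × 3.75 L ÷ 1000 = 2.490 g
L-asparagine monohydrate: 9.14 mmol/L × 150.1 g/mol × 3.75 L ÷ 1000 = 5.145 g
sodium carbonate: 0.47% w/v = 4.7 g/L → 4.7 × 3.75 L = 17.625 g

sodium succinate 123.621 mL; magnesium sulfate 33.339 mL; EDTA disodium salt 0.705 g; sodium chloride 20.126 g; L-histidine 2.490 g; L-asparagine monohydrate 5.145 g; sodium carbonate 17.625 g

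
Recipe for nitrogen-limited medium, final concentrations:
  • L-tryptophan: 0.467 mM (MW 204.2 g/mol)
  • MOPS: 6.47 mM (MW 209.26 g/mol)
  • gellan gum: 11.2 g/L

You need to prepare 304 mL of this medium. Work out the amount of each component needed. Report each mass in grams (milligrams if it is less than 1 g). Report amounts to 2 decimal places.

L-tryptophan 28.99 mg; MOPS 411.59 mg; gellan gum 3.40 g

Scale factor relative to 1 L: 0.304.
L-tryptophan: 0.467 mmol/L × 204.2 mg/mmol × 0.304 L = 28.99 mg
MOPS: 6.47 mmol/L × 209.26 mg/mmol × 0.304 L = 411.59 mg
gellan gum: 11.2 g/L × 0.304 L = 3.40 g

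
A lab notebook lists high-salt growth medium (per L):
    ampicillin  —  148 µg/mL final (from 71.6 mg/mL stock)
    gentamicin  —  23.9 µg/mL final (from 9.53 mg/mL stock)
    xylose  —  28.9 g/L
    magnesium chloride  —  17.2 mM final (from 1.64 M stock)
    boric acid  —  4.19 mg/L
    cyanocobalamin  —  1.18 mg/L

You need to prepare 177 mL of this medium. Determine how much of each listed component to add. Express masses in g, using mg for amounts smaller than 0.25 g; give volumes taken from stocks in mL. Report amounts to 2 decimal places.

Target volume = 177 mL = 0.177 L.
ampicillin: C1V1 = C2V2 → 148 µg/mL × 177 mL ÷ 71600 µg/mL = 0.37 mL
gentamicin: C1V1 = C2V2 → 23.9 µg/mL × 177 mL ÷ 9530 µg/mL = 0.44 mL
xylose: 28.9 g/L × 0.177 L = 5.12 g
magnesium chloride: V = C2·V2/C1 = 17.2 mM × 177 mL ÷ 1640 mM = 1.86 mL
boric acid: 4.19 mg/L × 0.177 L = 0.74 mg
cyanocobalamin: 1.18 mg/L × 0.177 L = 0.21 mg

ampicillin 0.37 mL; gentamicin 0.44 mL; xylose 5.12 g; magnesium chloride 1.86 mL; boric acid 0.74 mg; cyanocobalamin 0.21 mg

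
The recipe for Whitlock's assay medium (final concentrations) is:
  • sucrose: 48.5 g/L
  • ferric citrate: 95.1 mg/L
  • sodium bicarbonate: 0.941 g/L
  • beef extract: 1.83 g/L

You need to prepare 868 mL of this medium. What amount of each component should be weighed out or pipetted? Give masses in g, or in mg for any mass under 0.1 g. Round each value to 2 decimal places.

Target volume = 868 mL = 0.868 L.
sucrose: 48.5 g/L × 0.868 L = 42.10 g
ferric citrate: 95.1 mg/L × 0.868 L = 82.55 mg
sodium bicarbonate: 0.941 g/L × 0.868 L = 0.82 g
beef extract: 1.83 g/L × 0.868 L = 1.59 g

sucrose 42.10 g; ferric citrate 82.55 mg; sodium bicarbonate 0.82 g; beef extract 1.59 g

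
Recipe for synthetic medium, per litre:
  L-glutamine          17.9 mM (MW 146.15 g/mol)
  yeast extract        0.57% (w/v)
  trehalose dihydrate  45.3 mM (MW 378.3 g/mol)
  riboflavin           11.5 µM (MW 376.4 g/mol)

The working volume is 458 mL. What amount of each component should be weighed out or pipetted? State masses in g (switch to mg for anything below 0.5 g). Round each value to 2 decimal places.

Scale factor relative to 1 L: 0.458.
L-glutamine: 17.9 mmol/L × 146.15 g/mol × 0.458 L ÷ 1000 = 1.20 g
yeast extract: 0.57% w/v = 5.7 g/L → 5.7 × 0.458 L = 2.61 g
trehalose dihydrate: 45.3 mmol/L × 378.3 g/mol × 0.458 L ÷ 1000 = 7.85 g
riboflavin: 11.5 µmol/L × 376.4 g/mol × 0.458 L ÷ 1000 = 1.98 mg

L-glutamine 1.20 g; yeast extract 2.61 g; trehalose dihydrate 7.85 g; riboflavin 1.98 mg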